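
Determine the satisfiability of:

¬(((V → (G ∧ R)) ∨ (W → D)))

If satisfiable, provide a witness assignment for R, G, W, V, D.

R: True; G: False; W: True; V: True; D: False

  ¬(((V → (G ∧ R)) ∨ (W → D))) = True
    (V → (G ∧ R)) ∨ (W → D) = False
      V → (G ∧ R) = False
        G ∧ R = False
      W → D = False
The formula evaluates to True.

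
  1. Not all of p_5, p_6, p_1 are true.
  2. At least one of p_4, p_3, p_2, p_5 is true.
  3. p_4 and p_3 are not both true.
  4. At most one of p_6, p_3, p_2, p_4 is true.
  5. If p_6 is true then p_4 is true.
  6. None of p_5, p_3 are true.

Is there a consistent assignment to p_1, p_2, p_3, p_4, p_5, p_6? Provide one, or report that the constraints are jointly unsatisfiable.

p_1 = True, p_2 = True, p_3 = False, p_4 = False, p_5 = False, p_6 = False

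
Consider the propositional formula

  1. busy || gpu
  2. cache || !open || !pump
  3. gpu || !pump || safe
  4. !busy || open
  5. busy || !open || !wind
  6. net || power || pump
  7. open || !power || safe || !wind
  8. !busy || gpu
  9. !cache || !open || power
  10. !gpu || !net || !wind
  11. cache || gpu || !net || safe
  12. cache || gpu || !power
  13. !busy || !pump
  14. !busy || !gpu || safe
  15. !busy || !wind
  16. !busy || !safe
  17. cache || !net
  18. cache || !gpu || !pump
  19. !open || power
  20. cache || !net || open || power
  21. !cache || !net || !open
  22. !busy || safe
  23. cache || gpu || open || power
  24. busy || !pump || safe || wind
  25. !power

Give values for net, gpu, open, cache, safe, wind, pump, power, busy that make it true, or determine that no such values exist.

Unit clause (!power) forces power = False.
In (!open || power) only !open is left, so open = False.
In (!busy || open) only !busy is left, so busy = False.
In (busy || gpu) only gpu is left, so gpu = True.
Set net = False.
  then (net || power || pump) forces pump = True.
  then (cache || !gpu || !pump) forces cache = True.
Set safe = False.
  then (busy || !pump || safe || wind) forces wind = True.
All clauses satisfied.

net: False, gpu: True, open: False, cache: True, safe: False, wind: True, pump: True, power: False, busy: False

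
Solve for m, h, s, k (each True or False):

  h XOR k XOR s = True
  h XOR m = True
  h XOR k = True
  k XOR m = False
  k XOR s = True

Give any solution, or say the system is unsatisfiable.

m=T, h=F, s=F, k=T

h XOR k XOR s = F XOR T XOR F = True ✓
h XOR m = F XOR T = True ✓
h XOR k = F XOR T = True ✓
k XOR m = T XOR T = False ✓
k XOR s = T XOR F = True ✓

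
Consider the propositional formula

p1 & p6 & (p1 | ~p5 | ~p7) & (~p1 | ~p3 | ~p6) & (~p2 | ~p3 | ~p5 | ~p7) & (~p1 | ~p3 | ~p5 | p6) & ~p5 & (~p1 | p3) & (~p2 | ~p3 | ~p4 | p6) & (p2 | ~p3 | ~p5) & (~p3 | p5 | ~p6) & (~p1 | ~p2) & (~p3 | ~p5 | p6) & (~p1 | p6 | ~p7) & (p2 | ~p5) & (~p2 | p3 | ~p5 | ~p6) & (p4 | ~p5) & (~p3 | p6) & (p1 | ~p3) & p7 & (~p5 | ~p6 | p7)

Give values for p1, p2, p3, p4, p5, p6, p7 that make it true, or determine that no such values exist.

Case p1 = True:
  (p6) forces p6 = True.
  (~p1 | ~p3 | ~p6) forces p3 = False.
  Clause (~p1 | p3) is falsified — contradiction.
Case p1 = False:
  Clause (p1) is falsified — contradiction.
Both cases fail, so the formula is unsatisfiable.

The formula is unsatisfiable.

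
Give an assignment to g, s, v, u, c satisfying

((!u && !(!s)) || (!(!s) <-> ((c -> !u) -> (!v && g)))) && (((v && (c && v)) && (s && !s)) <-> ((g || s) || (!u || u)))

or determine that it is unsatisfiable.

Unsatisfiable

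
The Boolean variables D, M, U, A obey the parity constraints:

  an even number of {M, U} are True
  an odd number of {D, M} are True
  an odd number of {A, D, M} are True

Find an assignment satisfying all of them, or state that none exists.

D=F, M=T, U=T, A=F

{M, U}: 2 true → even ✓
{D, M}: 1 true → odd ✓
{A, D, M}: 1 true → odd ✓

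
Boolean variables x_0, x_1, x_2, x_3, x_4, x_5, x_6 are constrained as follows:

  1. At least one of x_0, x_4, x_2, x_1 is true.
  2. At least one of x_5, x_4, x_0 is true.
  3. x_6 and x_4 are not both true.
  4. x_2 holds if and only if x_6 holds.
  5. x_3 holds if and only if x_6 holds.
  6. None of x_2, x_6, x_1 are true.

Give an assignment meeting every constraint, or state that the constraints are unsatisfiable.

x_0: True, x_1: False, x_2: False, x_3: False, x_4: True, x_5: True, x_6: False

  (1) {x_0, x_4, x_2, x_1}: 2 true — at least one ✓
  (2) {x_5, x_4, x_0}: 3 true — at least one ✓
  (3) x_6=F, x_4=T — not both ✓
  (4) x_2=F, x_6=F — same ✓
  (5) x_3=F, x_6=F — same ✓
  (6) {x_2, x_6, x_1}: 0 true — none ✓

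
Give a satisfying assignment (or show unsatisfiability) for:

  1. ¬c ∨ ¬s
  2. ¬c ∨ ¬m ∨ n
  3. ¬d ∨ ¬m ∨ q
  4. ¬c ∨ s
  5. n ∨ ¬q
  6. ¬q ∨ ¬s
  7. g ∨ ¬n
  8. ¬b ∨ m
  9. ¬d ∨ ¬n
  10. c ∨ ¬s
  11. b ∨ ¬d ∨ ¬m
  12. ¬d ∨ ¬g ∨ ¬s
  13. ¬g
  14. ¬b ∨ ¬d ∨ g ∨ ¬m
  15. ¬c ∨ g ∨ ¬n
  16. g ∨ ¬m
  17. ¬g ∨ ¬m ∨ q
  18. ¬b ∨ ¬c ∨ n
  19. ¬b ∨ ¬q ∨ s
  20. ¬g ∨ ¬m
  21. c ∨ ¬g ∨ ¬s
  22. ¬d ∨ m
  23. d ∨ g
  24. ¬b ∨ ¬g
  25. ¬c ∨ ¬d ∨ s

Unsatisfiable — no assignment works.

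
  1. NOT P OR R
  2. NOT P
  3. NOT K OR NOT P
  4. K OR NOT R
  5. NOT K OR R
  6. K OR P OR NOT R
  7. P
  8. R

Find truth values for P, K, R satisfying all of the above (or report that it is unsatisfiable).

Unsatisfiable — no assignment works.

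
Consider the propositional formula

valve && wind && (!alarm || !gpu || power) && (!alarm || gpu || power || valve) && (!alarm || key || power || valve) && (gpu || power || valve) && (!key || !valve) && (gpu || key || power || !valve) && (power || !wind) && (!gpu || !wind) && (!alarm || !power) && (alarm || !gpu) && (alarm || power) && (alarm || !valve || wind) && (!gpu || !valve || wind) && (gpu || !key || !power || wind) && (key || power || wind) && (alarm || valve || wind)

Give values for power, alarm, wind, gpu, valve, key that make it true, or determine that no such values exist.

power: True, alarm: False, wind: True, gpu: False, valve: True, key: False

Unit clause (valve) forces valve = True.
Unit clause (wind) forces wind = True.
In (!key || !valve) only !key is left, so key = False.
In (power || !wind) only power is left, so power = True.
In (!gpu || !wind) only !gpu is left, so gpu = False.
In (!alarm || !power) only !alarm is left, so alarm = False.
All clauses satisfied.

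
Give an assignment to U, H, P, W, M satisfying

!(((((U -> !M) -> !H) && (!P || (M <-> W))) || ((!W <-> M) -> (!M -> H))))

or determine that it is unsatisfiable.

U: True; H: False; P: True; W: True; M: False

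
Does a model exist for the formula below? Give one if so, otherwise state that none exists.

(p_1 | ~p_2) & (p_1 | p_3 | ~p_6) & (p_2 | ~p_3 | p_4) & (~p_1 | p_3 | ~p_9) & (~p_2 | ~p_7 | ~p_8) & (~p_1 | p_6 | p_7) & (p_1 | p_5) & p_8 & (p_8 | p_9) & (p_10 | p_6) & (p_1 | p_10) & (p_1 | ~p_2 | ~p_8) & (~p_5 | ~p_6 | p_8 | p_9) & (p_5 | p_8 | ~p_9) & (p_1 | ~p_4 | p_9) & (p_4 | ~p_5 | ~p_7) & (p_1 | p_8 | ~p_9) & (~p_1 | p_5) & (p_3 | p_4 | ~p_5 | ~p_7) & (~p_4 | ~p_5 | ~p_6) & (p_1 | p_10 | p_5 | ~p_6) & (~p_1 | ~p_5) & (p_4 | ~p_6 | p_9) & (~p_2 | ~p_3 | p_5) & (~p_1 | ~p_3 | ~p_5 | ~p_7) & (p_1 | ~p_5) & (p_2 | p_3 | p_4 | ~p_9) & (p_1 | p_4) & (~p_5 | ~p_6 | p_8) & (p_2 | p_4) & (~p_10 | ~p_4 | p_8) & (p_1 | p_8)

No satisfying assignment exists.

Case p_5 = True:
  (p_8) forces p_8 = True.
  (~p_1 | ~p_5) forces p_1 = False.
  Clause (p_1 | ~p_5) is falsified — contradiction.
Case p_5 = False:
  (p_1 | p_5) forces p_1 = True.
  Clause (~p_1 | p_5) is falsified — contradiction.
Both cases fail, so the formula is unsatisfiable.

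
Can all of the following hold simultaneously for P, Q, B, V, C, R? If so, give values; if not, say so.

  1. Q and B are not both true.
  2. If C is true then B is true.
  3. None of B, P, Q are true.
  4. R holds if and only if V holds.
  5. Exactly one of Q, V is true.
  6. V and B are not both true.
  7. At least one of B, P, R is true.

P = False, Q = False, B = False, V = True, C = False, R = True

  (1) Q=F, B=F — not both ✓
  (2) C=F ⇒ B: vacuous ✓
  (3) {B, P, Q}: 0 true — none ✓
  (4) R=T, V=T — same ✓
  (5) {Q, V}: 1 true — exactly one ✓
  (6) V=T, B=F — not both ✓
  (7) {B, P, R}: 1 true — at least one ✓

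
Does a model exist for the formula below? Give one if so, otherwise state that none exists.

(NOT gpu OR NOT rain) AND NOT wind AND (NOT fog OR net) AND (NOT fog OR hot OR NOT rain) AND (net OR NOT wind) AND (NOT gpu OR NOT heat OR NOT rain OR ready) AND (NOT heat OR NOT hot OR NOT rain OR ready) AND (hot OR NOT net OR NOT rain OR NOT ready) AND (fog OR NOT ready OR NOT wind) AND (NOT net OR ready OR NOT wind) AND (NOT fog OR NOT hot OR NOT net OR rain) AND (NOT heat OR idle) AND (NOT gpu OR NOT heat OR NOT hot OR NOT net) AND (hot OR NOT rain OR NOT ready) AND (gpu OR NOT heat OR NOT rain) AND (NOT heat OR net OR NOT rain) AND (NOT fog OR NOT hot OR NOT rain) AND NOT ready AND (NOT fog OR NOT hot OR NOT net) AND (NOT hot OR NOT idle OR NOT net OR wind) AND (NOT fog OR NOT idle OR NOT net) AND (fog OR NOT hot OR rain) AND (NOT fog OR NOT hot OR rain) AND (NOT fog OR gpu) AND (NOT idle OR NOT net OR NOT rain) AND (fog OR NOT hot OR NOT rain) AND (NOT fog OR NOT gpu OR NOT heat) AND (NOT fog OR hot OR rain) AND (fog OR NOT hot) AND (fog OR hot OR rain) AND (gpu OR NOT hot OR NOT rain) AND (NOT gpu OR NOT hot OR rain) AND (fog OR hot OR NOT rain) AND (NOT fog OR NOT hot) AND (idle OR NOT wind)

Case fog = True:
  (NOT wind) forces wind = False.
  (NOT fog OR net) forces net = True.
  (NOT ready) forces ready = False.
  (NOT fog OR NOT hot OR NOT net) forces hot = False.
  (NOT fog OR hot OR NOT rain) forces rain = False.
  Clause (NOT fog OR hot OR rain) is falsified — contradiction.
Case fog = False:
  (NOT wind) forces wind = False.
  (NOT ready) forces ready = False.
  (fog OR NOT hot) forces hot = False.
  (fog OR hot OR rain) forces rain = True.
  Clause (fog OR hot OR NOT rain) is falsified — contradiction.
Both cases fail, so the formula is unsatisfiable.

Unsatisfiable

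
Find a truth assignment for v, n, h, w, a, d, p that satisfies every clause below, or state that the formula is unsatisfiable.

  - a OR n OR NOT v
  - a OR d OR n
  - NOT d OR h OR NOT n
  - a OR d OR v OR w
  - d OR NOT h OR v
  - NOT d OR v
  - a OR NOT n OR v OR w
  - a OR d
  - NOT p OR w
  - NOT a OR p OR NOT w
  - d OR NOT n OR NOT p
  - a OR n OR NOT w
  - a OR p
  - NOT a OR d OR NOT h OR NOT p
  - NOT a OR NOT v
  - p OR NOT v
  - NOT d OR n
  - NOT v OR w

Set v = False.
  then (NOT d OR v) forces d = False.
  then (a OR d) forces a = True.
  then (d OR NOT h OR v) forces h = False.
Set n = False.
Set w = True.
  then (NOT a OR p OR NOT w) forces p = True.
All clauses satisfied.

v=F, n=F, h=F, w=T, a=T, d=F, p=T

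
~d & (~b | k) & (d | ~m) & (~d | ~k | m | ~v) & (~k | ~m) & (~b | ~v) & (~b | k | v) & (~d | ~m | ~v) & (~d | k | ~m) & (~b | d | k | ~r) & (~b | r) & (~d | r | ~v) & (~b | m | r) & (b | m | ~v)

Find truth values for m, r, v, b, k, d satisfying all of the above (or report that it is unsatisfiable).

m = False; r = False; v = False; b = False; k = False; d = False

Unit clause (~d) forces d = False.
In (d | ~m) only ~m is left, so m = False.
Set r = False.
  then (~b | r) forces b = False.
  then (b | m | ~v) forces v = False.
Set k = False.
All clauses satisfied.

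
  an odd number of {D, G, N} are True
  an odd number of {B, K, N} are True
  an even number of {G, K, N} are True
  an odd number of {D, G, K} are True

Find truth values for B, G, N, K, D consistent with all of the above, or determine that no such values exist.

B: True, G: False, N: False, K: False, D: True

{D, G, N}: 1 true → odd ✓
{B, K, N}: 1 true → odd ✓
{G, K, N}: 0 true → even ✓
{D, G, K}: 1 true → odd ✓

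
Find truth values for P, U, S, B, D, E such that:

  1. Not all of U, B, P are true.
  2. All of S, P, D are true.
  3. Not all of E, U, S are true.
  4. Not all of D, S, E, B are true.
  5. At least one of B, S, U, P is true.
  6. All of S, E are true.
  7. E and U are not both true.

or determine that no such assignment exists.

P=T, U=F, S=T, B=F, D=T, E=T

  (1) {U, B, P}: 1/3 true — not all ✓
  (2) {S, P, D}: all 3 true ✓
  (3) {E, U, S}: 2/3 true — not all ✓
  (4) {D, S, E, B}: 3/4 true — not all ✓
  (5) {B, S, U, P}: 2 true — at least one ✓
  (6) {S, E}: all 2 true ✓
  (7) E=T, U=F — not both ✓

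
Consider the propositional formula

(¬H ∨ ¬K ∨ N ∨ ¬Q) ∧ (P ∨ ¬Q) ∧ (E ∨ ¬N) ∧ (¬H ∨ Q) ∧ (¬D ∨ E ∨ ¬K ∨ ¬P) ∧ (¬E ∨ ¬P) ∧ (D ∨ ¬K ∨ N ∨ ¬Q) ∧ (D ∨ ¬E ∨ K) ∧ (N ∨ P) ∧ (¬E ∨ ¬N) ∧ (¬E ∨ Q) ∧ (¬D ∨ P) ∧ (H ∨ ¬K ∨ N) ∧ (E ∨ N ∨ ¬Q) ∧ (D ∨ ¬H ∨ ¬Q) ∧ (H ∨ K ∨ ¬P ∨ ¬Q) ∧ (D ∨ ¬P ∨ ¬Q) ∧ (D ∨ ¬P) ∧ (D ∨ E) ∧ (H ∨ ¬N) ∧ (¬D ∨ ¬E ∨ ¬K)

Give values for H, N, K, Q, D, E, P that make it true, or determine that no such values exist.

H: False, N: False, K: False, Q: False, D: True, E: False, P: True

Try H = True:
  (¬H ∨ Q) forces Q = True.
  (P ∨ ¬Q) forces P = True.
  (¬E ∨ ¬P) forces E = False.
  (E ∨ ¬N) forces N = False.
  clause (E ∨ N ∨ ¬Q) is falsified — backtrack.
So H = False.
  then (H ∨ ¬N) forces N = False.
  then (N ∨ P) forces P = True.
  then (H ∨ ¬K ∨ N) forces K = False.
  then (H ∨ K ∨ ¬P ∨ ¬Q) forces Q = False.
  then (D ∨ ¬P) forces D = True.
  then (¬E ∨ ¬P) forces E = False.
All clauses satisfied.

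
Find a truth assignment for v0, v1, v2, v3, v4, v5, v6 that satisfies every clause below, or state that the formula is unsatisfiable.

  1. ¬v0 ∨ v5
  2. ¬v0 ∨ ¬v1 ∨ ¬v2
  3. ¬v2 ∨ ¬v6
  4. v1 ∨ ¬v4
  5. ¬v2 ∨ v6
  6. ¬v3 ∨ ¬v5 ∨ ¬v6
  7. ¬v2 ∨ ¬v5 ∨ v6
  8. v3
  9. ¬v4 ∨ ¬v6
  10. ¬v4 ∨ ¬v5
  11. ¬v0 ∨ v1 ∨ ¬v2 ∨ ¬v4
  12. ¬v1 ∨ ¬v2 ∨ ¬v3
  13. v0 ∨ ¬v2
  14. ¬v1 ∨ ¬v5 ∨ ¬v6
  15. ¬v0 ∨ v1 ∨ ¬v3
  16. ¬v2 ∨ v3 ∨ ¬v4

Unit clause (v3) forces v3 = True.
Set v0 = True.
  then (¬v0 ∨ v5) forces v5 = True.
  then (¬v3 ∨ ¬v5 ∨ ¬v6) forces v6 = False.
  then (¬v2 ∨ ¬v5 ∨ v6) forces v2 = False.
  then (¬v4 ∨ ¬v5) forces v4 = False.
  then (¬v0 ∨ v1 ∨ ¬v3) forces v1 = True.
All clauses satisfied.

v0=T; v1=T; v2=F; v3=T; v4=F; v5=T; v6=F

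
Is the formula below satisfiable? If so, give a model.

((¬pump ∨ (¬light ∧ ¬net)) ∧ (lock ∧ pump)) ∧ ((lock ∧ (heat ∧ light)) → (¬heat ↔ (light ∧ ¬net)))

lock=T, net=F, light=F, pump=T, heat=F

  (¬pump ∨ (¬light ∧ ¬net)) ∧ (lock ∧ pump) = True
    ¬pump ∨ (¬light ∧ ¬net) = True
      ¬pump = False
      ¬light ∧ ¬net = True
        ¬light = True
        ¬net = True
    lock ∧ pump = True
  (lock ∧ (heat ∧ light)) → (¬heat ↔ (light ∧ ¬net)) = True
    lock ∧ (heat ∧ light) = False
      heat ∧ light = False
    ¬heat ↔ (light ∧ ¬net) = False
      ¬heat = True
      light ∧ ¬net = False
        ¬net = True
Both conjuncts True, so the formula holds.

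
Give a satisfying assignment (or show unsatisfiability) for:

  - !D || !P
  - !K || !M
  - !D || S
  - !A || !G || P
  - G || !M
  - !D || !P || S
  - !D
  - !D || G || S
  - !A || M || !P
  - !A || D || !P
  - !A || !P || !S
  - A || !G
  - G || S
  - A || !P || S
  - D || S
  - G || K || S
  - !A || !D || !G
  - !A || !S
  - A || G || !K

D=F, M=F, S=T, A=F, G=F, P=F, K=F

Unit clause (!D) forces D = False.
In (D || S) only S is left, so S = True.
In (!A || !S) only !A is left, so A = False.
In (A || !G) only !G is left, so G = False.
In (A || G || !K) only !K is left, so K = False.
In (G || !M) only !M is left, so M = False.
Set P = False.
All clauses satisfied.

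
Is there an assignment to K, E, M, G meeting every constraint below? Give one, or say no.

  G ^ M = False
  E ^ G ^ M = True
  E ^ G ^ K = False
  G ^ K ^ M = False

K = False; E = True; M = True; G = True

G ^ M = T ^ T = False ✓
E ^ G ^ M = T ^ T ^ T = True ✓
E ^ G ^ K = T ^ T ^ F = False ✓
G ^ K ^ M = T ^ F ^ T = False ✓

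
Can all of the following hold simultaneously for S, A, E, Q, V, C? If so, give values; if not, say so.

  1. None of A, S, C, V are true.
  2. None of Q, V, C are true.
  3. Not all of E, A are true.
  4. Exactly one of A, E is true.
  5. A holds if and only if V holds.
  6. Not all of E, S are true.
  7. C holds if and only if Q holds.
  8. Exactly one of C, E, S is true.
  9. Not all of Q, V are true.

S=F, A=F, E=T, Q=F, V=F, C=F

  (1) {A, S, C, V}: 0 true — none ✓
  (2) {Q, V, C}: 0 true — none ✓
  (3) {E, A}: 1/2 true — not all ✓
  (4) {A, E}: 1 true — exactly one ✓
  (5) A=F, V=F — same ✓
  (6) {E, S}: 1/2 true — not all ✓
  (7) C=F, Q=F — same ✓
  (8) {C, E, S}: 1 true — exactly one ✓
  (9) {Q, V}: 0/2 true — not all ✓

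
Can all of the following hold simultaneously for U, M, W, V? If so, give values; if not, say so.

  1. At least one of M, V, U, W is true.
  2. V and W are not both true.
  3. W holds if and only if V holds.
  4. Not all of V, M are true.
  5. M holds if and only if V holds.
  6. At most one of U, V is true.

U = True; M = False; W = False; V = False

  (1) {M, V, U, W}: 1 true — at least one ✓
  (2) V=F, W=F — not both ✓
  (3) W=F, V=F — same ✓
  (4) {V, M}: 0/2 true — not all ✓
  (5) M=F, V=F — same ✓
  (6) {U, V}: 1 true — at most one ✓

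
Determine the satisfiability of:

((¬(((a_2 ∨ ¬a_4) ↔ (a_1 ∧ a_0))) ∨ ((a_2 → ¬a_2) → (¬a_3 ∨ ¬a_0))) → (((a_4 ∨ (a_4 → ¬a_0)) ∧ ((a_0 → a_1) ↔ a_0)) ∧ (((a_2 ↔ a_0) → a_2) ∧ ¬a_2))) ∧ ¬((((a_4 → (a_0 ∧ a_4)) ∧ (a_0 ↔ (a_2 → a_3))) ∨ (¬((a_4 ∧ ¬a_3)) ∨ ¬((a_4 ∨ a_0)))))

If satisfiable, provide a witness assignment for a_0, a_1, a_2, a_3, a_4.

UNSATISFIABLE

Case a_3 = True: the conjunct ¬((((a_4 → (a_0 ∧ a_4)) ∧ (a_0 ↔ (a_2 → a_3))) ∨ (¬((a_4 ∧ ¬a_3)) ∨ ¬((a_4 ∨ a_0))))) becomes ¬((((a_4 → (a_0 ∧ a_4)) ∧ a_0) ∨ True)) = False.
Case a_3 = False: the formula simplifies to (((a_4 ∨ (a_4 → ¬a_0)) ∧ ((a_0 → a_1) ↔ a_0)) ∧ (((a_2 ↔ a_0) → a_2) ∧ ¬a_2)) ∧ ¬((((a_4 → (a_0 ∧ a_4)) ∧ (a_0 ↔ ¬a_2)) ∨ (¬a_4 ∨ ¬((a_4 ∨ a_0))))).
  a_4 = True: simplifies to (((a_0 → a_1) ↔ a_0) ∧ (((a_2 ↔ a_0) → a_2) ∧ ¬a_2)) ∧ ¬((a_0 ∧ (a_0 ↔ ¬a_2))).
    a_0 = True: simplifies to (a_1 ∧ ((a_2 → a_2) ∧ ¬a_2)) ∧ ¬(¬a_2).
      a_2 = True: the conjunct ¬a_2 is False.
      a_2 = False: the conjunct ¬(¬a_2) becomes ¬(¬False) = False.
    a_0 = False: the conjunct (a_0 → a_1) ↔ a_0 becomes (False → a_1) ↔ False = False.
  a_4 = False: the conjunct ¬((((a_4 → (a_0 ∧ a_4)) ∧ (a_0 ↔ ¬a_2)) ∨ (¬a_4 ∨ ¬((a_4 ∨ a_0))))) becomes ¬(((a_0 ↔ ¬a_2) ∨ True)) = False.
Both cases fail — unsatisfiable.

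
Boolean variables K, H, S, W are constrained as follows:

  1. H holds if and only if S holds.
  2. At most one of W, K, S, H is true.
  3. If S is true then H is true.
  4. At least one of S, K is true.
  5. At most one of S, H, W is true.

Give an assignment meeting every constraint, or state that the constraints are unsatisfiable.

K = True; H = False; S = False; W = False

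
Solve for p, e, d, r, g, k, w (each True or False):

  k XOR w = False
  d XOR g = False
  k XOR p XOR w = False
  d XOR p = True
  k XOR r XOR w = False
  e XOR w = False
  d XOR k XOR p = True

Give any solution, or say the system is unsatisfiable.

p=F, e=F, d=T, r=F, g=T, k=F, w=F

k XOR w = F XOR F = False ✓
d XOR g = T XOR T = False ✓
k XOR p XOR w = F XOR F XOR F = False ✓
d XOR p = T XOR F = True ✓
k XOR r XOR w = F XOR F XOR F = False ✓
e XOR w = F XOR F = False ✓
d XOR k XOR p = T XOR F XOR F = True ✓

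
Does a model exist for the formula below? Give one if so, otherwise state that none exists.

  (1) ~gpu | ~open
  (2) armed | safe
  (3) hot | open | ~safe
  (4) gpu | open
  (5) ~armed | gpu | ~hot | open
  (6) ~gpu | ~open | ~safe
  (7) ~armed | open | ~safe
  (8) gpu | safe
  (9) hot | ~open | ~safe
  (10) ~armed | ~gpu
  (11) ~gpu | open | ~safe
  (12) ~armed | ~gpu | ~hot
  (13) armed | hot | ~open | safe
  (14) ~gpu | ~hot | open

Set safe = True.
Try hot = False:
  (hot | open | ~safe) forces open = True.
  clause (hot | ~open | ~safe) is falsified — backtrack.
So hot = True.
Set armed = False.
Set open = True.
  then (~gpu | ~open) forces gpu = False.
All clauses satisfied.

safe = True, hot = True, armed = False, open = True, gpu = False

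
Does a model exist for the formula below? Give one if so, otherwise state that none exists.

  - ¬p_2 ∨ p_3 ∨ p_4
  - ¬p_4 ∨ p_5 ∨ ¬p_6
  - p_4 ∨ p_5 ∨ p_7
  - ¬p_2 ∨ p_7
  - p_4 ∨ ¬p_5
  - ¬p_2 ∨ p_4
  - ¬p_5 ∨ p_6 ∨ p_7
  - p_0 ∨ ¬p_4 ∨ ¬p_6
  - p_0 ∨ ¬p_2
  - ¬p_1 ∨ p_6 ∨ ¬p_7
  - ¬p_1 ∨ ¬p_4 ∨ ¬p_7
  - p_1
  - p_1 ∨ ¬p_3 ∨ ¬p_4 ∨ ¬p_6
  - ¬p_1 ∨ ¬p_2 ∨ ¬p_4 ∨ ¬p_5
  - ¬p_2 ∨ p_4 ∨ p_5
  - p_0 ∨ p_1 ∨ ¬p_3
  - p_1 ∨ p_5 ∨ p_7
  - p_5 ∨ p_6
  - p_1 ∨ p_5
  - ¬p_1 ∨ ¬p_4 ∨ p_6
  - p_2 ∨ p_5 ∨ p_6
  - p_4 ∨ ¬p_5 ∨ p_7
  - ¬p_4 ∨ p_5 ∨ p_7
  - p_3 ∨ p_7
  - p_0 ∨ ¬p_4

p_0 = False; p_1 = True; p_2 = False; p_3 = True; p_4 = False; p_5 = False; p_6 = True; p_7 = True

Unit clause (p_1) forces p_1 = True.
Set p_0 = False.
  then (p_0 ∨ ¬p_2) forces p_2 = False.
  then (p_0 ∨ ¬p_4) forces p_4 = False.
  then (p_4 ∨ ¬p_5) forces p_5 = False.
  then (p_5 ∨ p_6) forces p_6 = True.
  then (p_4 ∨ p_5 ∨ p_7) forces p_7 = True.
Set p_3 = True.
All clauses satisfied.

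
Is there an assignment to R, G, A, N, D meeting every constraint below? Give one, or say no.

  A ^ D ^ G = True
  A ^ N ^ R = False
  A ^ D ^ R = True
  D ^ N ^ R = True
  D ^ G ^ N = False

Adding constraints 1, 3, 4, 5 mod 2: every variable appears an even number of times on the left, so the left side is 0.
But the right sides sum to 1 (mod 2). 0 ≠ 1 — the system is inconsistent.

No satisfying assignment exists.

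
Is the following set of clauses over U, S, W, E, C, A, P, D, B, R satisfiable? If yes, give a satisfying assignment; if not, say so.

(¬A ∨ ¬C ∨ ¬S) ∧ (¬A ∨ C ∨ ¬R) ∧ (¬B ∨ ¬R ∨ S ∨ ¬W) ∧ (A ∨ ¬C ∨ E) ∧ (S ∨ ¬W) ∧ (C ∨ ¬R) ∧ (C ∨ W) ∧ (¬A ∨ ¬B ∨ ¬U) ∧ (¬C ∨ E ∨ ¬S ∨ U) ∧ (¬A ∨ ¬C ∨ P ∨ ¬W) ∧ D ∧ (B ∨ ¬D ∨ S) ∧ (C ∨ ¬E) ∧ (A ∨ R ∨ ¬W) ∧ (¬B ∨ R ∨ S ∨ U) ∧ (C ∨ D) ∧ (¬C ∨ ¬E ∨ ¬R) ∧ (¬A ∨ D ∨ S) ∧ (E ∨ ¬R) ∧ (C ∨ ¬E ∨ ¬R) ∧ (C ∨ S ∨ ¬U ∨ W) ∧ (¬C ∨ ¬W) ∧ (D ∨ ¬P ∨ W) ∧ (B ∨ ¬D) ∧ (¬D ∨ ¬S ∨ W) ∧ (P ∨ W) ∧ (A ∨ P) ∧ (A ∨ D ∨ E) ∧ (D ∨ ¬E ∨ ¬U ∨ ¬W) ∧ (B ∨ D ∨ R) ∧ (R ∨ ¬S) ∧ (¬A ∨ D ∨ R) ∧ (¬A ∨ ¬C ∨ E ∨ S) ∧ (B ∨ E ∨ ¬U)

Unit clause (D) forces D = True.
In (B ∨ ¬D) only B is left, so B = True.
Set U = True.
  then (¬A ∨ ¬B ∨ ¬U) forces A = False.
  then (A ∨ P) forces P = True.
Try S = True:
  (¬D ∨ ¬S ∨ W) forces W = True.
  (A ∨ R ∨ ¬W) forces R = True.
  (C ∨ ¬R) forces C = True.
  clause (¬C ∨ ¬W) is falsified — backtrack.
So S = False.
  then (S ∨ ¬W) forces W = False.
  then (C ∨ W) forces C = True.
  then (A ∨ ¬C ∨ E) forces E = True.
  then (¬C ∨ ¬E ∨ ¬R) forces R = False.
All clauses satisfied.

U = True; S = False; W = False; E = True; C = True; A = False; P = True; D = True; B = True; R = False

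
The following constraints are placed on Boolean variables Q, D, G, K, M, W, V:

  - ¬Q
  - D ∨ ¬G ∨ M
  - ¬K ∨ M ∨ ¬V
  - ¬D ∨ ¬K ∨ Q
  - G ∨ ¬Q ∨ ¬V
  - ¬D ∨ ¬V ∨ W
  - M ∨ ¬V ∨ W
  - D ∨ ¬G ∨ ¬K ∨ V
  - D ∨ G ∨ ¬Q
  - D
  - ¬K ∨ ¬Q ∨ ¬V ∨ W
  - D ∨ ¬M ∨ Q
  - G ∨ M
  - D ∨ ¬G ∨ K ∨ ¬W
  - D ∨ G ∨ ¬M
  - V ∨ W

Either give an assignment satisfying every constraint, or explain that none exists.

Q: False, D: True, G: False, K: False, M: True, W: True, V: True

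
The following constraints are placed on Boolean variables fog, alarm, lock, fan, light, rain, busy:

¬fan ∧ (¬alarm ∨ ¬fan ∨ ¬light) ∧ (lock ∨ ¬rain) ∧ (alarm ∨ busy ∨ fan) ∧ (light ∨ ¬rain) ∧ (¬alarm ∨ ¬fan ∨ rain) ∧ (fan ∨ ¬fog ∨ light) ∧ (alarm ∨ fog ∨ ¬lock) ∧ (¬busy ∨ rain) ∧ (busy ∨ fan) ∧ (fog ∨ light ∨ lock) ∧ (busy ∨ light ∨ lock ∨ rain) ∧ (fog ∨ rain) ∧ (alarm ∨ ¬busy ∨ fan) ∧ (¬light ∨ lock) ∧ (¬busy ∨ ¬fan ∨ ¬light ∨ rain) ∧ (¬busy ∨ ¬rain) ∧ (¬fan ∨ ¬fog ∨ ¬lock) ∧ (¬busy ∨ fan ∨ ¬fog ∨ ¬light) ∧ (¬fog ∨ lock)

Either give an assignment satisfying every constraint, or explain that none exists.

Case fan = True:
  Clause (¬fan) is falsified — contradiction.
Case fan = False:
  (busy ∨ fan) forces busy = True.
  (¬busy ∨ rain) forces rain = True.
  Clause (¬busy ∨ ¬rain) is falsified — contradiction.
Both cases fail, so the formula is unsatisfiable.

UNSATISFIABLE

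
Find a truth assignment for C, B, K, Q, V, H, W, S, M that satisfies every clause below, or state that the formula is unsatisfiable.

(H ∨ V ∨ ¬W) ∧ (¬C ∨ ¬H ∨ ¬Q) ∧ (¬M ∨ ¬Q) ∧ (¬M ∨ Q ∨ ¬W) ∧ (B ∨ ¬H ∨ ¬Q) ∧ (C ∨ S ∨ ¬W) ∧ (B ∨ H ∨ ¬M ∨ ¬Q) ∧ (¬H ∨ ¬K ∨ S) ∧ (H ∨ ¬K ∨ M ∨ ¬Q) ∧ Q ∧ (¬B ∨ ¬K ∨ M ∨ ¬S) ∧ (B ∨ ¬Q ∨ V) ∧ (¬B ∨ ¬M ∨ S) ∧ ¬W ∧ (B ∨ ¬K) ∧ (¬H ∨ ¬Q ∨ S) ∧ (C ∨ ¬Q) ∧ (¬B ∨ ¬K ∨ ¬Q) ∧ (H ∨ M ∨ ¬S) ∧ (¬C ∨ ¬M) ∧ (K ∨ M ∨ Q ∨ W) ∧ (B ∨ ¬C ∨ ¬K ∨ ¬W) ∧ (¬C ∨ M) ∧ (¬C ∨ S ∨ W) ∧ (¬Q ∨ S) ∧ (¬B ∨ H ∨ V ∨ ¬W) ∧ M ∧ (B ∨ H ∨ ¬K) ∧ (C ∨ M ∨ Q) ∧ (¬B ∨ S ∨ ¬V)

UNSATISFIABLE

Case Q = True:
  (¬M ∨ ¬Q) forces M = False.
  Clause (M) is falsified — contradiction.
Case Q = False:
  Clause (Q) is falsified — contradiction.
Both cases fail, so the formula is unsatisfiable.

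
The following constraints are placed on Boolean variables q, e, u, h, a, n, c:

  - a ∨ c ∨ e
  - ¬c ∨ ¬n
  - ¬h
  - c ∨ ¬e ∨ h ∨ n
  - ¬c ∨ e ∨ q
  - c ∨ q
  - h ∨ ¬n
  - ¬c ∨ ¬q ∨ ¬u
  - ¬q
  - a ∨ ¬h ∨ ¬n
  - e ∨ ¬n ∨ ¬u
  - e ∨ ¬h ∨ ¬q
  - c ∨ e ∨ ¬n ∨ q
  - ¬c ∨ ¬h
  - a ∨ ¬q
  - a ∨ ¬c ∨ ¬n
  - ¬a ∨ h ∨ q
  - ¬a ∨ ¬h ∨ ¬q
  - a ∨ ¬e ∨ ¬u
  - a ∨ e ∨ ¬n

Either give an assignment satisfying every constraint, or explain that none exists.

Unit clause (¬h) forces h = False.
In (h ∨ ¬n) only ¬n is left, so n = False.
Unit clause (¬q) forces q = False.
In (¬a ∨ h ∨ q) only ¬a is left, so a = False.
In (c ∨ q) only c is left, so c = True.
In (¬c ∨ e ∨ q) only e is left, so e = True.
In (a ∨ ¬e ∨ ¬u) only ¬u is left, so u = False.
All clauses satisfied.

q=F; e=T; u=F; h=F; a=F; n=F; c=T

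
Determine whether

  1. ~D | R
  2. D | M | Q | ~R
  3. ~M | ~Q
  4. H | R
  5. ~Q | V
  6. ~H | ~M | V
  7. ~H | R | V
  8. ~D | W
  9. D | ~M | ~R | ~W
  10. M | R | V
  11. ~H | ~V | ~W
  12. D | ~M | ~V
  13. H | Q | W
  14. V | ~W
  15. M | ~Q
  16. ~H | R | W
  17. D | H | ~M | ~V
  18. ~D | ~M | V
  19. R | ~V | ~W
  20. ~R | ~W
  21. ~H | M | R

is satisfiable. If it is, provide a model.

Unsatisfiable

Case W = True:
  (V | ~W) forces V = True.
  (~H | ~V | ~W) forces H = False.
  (H | R) forces R = True.
  Clause (~R | ~W) is falsified — contradiction.
Case W = False:
  (~D | W) forces D = False.
  If M = True:
    (~M | ~Q) forces Q = False.
    (D | ~M | ~V) forces V = False.
    (~H | ~M | V) forces H = False.
    clause (H | Q | W) is falsified.
  If M = False:
    (M | ~Q) forces Q = False.
    (D | M | Q | ~R) forces R = False.
    (H | R) forces H = True.
    clause (~H | R | W) is falsified.
  Every sub-case reaches a contradiction.
Both cases fail, so the formula is unsatisfiable.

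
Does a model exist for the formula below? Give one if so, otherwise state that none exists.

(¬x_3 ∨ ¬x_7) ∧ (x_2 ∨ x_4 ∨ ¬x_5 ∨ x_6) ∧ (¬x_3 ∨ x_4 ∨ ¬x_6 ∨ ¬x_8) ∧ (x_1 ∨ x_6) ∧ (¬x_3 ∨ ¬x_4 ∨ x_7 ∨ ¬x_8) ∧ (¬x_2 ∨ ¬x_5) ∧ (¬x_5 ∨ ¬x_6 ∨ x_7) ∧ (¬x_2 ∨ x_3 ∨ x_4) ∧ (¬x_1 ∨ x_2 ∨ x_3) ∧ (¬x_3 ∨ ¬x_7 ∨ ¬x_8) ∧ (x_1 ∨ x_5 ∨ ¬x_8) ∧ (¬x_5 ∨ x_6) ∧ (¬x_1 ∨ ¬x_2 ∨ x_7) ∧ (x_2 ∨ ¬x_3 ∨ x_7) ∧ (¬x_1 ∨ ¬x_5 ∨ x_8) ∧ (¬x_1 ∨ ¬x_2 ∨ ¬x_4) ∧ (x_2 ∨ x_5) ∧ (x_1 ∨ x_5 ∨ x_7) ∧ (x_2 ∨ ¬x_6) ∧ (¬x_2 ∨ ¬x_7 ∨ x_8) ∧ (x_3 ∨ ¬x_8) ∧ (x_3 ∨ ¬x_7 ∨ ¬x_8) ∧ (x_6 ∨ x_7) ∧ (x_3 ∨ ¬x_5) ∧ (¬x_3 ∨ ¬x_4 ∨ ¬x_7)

No satisfying assignment exists.

Case x_7 = True:
  (¬x_3 ∨ ¬x_7) forces x_3 = False.
  (x_3 ∨ ¬x_8) forces x_8 = False.
  (¬x_2 ∨ ¬x_7 ∨ x_8) forces x_2 = False.
  (¬x_1 ∨ x_2 ∨ x_3) forces x_1 = False.
  (x_1 ∨ x_6) forces x_6 = True.
  Clause (x_2 ∨ ¬x_6) is falsified — contradiction.
Case x_7 = False:
  (x_6 ∨ x_7) forces x_6 = True.
  (¬x_5 ∨ ¬x_6 ∨ x_7) forces x_5 = False.
  (x_2 ∨ x_5) forces x_2 = True.
  (¬x_1 ∨ ¬x_2 ∨ x_7) forces x_1 = False.
  Clause (x_1 ∨ x_5 ∨ x_7) is falsified — contradiction.
Both cases fail, so the formula is unsatisfiable.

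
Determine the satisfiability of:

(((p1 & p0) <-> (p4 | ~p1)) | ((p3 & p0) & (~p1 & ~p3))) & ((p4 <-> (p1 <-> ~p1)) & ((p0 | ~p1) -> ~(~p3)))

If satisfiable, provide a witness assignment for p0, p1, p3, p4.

p0=F; p1=T; p3=T; p4=F

  ((p1 & p0) <-> (p4 | ~p1)) | ((p3 & p0) & (~p1 & ~p3)) = True
    (p1 & p0) <-> (p4 | ~p1) = True
      p1 & p0 = False
      p4 | ~p1 = False
        ~p1 = False
    (p3 & p0) & (~p1 & ~p3) = False
      p3 & p0 = False
      ~p1 & ~p3 = False
        ~p1 = False
        ~p3 = False
  (p4 <-> (p1 <-> ~p1)) & ((p0 | ~p1) -> ~(~p3)) = True
    p4 <-> (p1 <-> ~p1) = True
      p1 <-> ~p1 = False
        ~p1 = False
    (p0 | ~p1) -> ~(~p3) = True
      p0 | ~p1 = False
        ~p1 = False
      ~(~p3) = True
        ~p3 = False
Both conjuncts True, so the formula holds.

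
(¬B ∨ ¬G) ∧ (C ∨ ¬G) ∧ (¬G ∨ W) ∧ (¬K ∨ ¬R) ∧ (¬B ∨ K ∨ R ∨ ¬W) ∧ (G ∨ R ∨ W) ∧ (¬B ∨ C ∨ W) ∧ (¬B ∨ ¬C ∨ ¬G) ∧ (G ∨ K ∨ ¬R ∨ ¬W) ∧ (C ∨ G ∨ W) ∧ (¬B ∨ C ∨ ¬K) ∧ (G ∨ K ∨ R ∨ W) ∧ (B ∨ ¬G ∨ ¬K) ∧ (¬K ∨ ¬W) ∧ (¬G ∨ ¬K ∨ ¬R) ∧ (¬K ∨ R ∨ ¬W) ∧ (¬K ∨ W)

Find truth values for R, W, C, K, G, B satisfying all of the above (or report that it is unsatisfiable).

R=F, W=T, C=F, K=F, G=F, B=F

Set R = False.
Try W = False:
  (¬G ∨ W) forces G = False.
  clause (G ∨ R ∨ W) is falsified — backtrack.
So W = True.
  then (¬K ∨ ¬W) forces K = False.
  then (¬B ∨ K ∨ R ∨ ¬W) forces B = False.
Set C = False.
  then (C ∨ ¬G) forces G = False.
All clauses satisfied.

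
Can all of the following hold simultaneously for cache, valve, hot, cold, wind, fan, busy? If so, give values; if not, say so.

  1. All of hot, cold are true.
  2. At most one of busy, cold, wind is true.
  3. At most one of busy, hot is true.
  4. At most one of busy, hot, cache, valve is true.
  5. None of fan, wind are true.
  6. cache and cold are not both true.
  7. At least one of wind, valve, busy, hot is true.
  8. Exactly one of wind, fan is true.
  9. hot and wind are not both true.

Unsatisfiable — no assignment works.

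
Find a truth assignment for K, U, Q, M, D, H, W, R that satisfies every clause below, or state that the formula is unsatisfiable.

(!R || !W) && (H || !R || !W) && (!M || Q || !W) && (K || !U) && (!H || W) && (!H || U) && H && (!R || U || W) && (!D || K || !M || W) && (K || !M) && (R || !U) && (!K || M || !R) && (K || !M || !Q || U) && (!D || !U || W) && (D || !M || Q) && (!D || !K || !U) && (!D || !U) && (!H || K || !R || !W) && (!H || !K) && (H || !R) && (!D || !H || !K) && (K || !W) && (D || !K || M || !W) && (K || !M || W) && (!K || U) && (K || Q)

Case K = True:
  (H) forces H = True.
  Clause (!H || !K) is falsified — contradiction.
Case K = False:
  (K || !U) forces U = False.
  (!H || U) forces H = False.
  Clause (H) is falsified — contradiction.
Both cases fail, so the formula is unsatisfiable.

Unsatisfiable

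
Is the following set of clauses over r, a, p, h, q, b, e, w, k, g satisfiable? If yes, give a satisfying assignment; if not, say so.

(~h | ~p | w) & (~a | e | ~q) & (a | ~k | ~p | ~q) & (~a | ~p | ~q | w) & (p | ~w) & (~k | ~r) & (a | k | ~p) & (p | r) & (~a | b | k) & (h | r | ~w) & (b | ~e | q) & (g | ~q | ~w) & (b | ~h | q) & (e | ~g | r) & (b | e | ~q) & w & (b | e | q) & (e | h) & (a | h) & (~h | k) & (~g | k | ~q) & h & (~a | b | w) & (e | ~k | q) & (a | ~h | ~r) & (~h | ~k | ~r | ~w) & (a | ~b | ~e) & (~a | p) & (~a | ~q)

Unit clause (w) forces w = True.
Unit clause (h) forces h = True.
In (p | ~w) only p is left, so p = True.
In (~h | k) only k is left, so k = True.
In (~h | ~k | ~r | ~w) only ~r is left, so r = False.
Try a = False:
  (a | ~k | ~p | ~q) forces q = False.
  (b | ~h | q) forces b = True.
  (e | ~k | q) forces e = True.
  clause (a | ~b | ~e) is falsified — backtrack.
So a = True.
  then (~a | ~q) forces q = False.
  then (b | ~h | q) forces b = True.
  then (e | ~k | q) forces e = True.
Set g = False.
All clauses satisfied.

r: False; a: True; p: True; h: True; q: False; b: True; e: True; w: True; k: True; g: False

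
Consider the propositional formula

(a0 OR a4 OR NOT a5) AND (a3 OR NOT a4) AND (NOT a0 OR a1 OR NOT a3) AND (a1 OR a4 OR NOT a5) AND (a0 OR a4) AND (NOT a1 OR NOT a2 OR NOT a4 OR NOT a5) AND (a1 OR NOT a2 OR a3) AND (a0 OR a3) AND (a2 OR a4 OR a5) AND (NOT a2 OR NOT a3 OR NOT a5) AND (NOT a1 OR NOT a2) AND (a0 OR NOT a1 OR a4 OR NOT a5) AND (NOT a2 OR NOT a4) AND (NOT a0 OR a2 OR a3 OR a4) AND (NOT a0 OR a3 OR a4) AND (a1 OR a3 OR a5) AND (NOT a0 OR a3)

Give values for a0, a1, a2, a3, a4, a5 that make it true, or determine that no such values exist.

Set a0 = False.
  then (a0 OR a4) forces a4 = True.
  then (a0 OR a3) forces a3 = True.
  then (NOT a2 OR NOT a4) forces a2 = False.
Set a1 = False.
Set a5 = True.
All clauses satisfied.

a0 = False; a1 = False; a2 = False; a3 = True; a4 = True; a5 = True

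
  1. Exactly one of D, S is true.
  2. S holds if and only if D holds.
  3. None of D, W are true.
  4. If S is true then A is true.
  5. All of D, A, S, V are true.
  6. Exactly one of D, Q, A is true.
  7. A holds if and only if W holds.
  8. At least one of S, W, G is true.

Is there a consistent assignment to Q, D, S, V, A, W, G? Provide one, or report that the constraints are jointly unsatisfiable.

Unsatisfiable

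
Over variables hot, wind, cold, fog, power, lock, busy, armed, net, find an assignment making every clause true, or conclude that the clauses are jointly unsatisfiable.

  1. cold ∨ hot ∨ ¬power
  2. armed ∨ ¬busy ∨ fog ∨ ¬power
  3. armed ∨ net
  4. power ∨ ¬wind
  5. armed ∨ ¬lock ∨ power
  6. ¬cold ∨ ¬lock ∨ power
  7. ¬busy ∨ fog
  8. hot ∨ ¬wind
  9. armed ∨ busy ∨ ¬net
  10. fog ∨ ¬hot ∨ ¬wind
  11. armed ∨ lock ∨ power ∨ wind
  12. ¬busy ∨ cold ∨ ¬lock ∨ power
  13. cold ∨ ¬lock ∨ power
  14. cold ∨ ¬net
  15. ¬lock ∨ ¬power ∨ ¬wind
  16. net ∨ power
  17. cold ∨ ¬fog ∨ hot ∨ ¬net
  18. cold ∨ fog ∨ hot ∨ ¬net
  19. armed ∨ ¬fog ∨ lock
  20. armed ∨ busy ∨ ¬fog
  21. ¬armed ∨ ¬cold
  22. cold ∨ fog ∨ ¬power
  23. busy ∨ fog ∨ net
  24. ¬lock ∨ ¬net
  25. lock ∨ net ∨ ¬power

hot = True, wind = False, cold = False, fog = True, power = True, lock = True, busy = True, armed = True, net = False

Set hot = True.
Set wind = False.
Set cold = False.
  then (cold ∨ ¬net) forces net = False.
  then (net ∨ power) forces power = True.
  then (cold ∨ fog ∨ ¬power) forces fog = True.
  then (lock ∨ net ∨ ¬power) forces lock = True.
  then (armed ∨ net) forces armed = True.
Set busy = True.
All clauses satisfied.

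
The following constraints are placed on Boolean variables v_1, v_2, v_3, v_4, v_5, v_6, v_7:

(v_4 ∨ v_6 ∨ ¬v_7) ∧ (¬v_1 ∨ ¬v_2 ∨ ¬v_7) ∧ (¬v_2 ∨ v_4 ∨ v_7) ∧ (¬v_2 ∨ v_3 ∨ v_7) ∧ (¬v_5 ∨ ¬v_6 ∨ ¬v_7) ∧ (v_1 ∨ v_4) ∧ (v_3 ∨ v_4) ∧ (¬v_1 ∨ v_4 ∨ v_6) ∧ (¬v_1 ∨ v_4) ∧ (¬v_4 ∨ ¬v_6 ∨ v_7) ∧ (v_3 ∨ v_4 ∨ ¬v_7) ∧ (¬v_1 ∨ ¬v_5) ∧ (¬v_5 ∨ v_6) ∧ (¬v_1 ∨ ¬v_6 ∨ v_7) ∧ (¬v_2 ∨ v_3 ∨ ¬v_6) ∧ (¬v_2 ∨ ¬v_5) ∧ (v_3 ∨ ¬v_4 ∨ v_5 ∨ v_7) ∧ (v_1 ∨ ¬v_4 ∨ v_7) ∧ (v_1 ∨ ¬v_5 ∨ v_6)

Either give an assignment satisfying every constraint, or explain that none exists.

Set v_1 = False.
  then (v_1 ∨ v_4) forces v_4 = True.
  then (v_1 ∨ ¬v_4 ∨ v_7) forces v_7 = True.
Set v_2 = False.
Set v_3 = True.
Set v_5 = False.
Set v_6 = True.
All clauses satisfied.

v_1=F, v_2=F, v_3=T, v_4=T, v_5=F, v_6=T, v_7=T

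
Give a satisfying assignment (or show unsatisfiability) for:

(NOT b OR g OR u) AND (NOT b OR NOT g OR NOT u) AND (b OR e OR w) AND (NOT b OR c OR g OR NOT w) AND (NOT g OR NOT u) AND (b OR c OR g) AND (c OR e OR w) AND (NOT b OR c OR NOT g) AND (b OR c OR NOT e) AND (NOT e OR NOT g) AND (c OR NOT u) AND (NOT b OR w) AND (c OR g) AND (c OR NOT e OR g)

Set g = False.
  then (c OR g) forces c = True.
Set u = True.
Set b = False.
Set e = True.
Set w = False.
All clauses satisfied.

g = False, u = True, b = False, e = True, w = False, c = True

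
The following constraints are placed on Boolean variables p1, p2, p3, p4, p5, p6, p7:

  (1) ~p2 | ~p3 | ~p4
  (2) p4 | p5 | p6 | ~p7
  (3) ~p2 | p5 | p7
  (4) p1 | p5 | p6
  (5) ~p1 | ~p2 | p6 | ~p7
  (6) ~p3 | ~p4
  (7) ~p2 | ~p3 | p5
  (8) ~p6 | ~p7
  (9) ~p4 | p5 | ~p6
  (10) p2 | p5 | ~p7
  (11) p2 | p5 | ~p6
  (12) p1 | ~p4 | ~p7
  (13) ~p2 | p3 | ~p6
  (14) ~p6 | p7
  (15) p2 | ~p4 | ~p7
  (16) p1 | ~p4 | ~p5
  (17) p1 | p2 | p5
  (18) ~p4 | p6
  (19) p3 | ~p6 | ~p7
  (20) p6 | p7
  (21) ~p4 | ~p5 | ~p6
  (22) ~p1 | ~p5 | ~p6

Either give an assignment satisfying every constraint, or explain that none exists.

Set p1 = False.
Set p2 = True.
Set p3 = True.
  then (~p2 | ~p3 | ~p4) forces p4 = False.
  then (~p2 | ~p3 | p5) forces p5 = True.
Set p6 = False.
  then (p6 | p7) forces p7 = True.
All clauses satisfied.

p1: False; p2: True; p3: True; p4: False; p5: True; p6: False; p7: True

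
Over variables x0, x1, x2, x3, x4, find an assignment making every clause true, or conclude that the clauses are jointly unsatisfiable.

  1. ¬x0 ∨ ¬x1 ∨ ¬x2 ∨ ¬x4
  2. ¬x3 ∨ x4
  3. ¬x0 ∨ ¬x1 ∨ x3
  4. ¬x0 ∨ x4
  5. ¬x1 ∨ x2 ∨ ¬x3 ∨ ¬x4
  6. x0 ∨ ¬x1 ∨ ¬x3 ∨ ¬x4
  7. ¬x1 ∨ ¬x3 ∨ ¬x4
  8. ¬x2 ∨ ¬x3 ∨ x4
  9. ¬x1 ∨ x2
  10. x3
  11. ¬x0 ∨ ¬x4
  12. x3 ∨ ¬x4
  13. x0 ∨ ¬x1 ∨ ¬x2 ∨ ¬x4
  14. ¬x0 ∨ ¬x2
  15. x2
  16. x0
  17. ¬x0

Case x0 = True:
  Clause (¬x0) is falsified — contradiction.
Case x0 = False:
  Clause (x0) is falsified — contradiction.
Both cases fail, so the formula is unsatisfiable.

The formula is unsatisfiable.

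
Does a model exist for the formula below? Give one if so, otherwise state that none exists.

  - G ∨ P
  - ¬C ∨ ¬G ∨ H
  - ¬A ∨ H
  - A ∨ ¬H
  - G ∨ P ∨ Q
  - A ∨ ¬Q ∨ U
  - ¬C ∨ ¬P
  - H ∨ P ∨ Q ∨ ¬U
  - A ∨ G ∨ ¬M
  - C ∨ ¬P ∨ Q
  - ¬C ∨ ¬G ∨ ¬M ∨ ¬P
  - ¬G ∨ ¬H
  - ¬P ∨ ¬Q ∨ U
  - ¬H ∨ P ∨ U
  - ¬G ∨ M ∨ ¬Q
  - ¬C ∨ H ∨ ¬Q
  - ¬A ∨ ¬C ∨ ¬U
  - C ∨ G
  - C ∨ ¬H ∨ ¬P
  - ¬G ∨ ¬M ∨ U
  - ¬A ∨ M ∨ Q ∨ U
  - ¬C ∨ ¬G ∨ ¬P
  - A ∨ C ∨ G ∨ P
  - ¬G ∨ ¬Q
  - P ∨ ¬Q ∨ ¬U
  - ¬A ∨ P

Try C = True:
  (¬C ∨ ¬P) forces P = False.
  (G ∨ P) forces G = True.
  (¬C ∨ ¬G ∨ H) forces H = True.
  clause (¬G ∨ ¬H) is falsified — backtrack.
So C = False.
  then (C ∨ G) forces G = True.
  then (¬G ∨ ¬Q) forces Q = False.
  then (C ∨ ¬P ∨ Q) forces P = False.
  then (¬G ∨ ¬H) forces H = False.
  then (¬A ∨ P) forces A = False.
  then (H ∨ P ∨ Q ∨ ¬U) forces U = False.
  then (¬G ∨ ¬M ∨ U) forces M = False.
All clauses satisfied.

C = False, G = True, H = False, U = False, A = False, P = False, M = False, Q = False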